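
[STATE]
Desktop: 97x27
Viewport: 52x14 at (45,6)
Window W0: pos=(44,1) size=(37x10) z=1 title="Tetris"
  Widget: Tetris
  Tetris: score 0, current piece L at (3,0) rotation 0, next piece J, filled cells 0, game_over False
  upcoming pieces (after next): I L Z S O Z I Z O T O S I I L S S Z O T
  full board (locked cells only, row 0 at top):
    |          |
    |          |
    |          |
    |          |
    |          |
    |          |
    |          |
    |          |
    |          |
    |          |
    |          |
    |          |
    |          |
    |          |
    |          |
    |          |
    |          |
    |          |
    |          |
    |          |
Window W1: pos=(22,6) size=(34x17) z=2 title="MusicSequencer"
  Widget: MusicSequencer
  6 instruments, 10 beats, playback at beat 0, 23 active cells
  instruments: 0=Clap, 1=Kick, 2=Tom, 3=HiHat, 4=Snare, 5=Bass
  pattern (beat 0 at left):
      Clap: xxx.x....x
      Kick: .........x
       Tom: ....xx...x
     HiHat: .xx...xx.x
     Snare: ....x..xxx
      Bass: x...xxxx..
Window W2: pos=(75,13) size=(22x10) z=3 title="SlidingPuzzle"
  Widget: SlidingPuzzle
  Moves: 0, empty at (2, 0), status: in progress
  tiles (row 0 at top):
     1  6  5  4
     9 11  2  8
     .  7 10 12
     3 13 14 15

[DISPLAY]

━━━━━━━━━━┓███                     ┃                
          ┃                        ┃                
──────────┨                        ┃                
          ┃                        ┃                
          ┃━━━━━━━━━━━━━━━━━━━━━━━━┛                
          ┃                                         
          ┃                                         
          ┃                   ┏━━━━━━━━━━━━━━━━━━━━┓
          ┃                   ┃ SlidingPuzzle      ┃
          ┃                   ┠────────────────────┨
          ┃                   ┃┌────┬────┬────┬────┃
          ┃                   ┃│  1 │  6 │  5 │  4 ┃
          ┃                   ┃├────┼────┼────┼────┃
          ┃                   ┃│  9 │ 11 │  2 │  8 ┃


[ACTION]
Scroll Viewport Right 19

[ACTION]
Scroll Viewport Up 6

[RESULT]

                                                    
━━━━━━━━━━━━━━━━━━━━━━━━━━━━━━━━━━━┓                
 Tetris                            ┃                
───────────────────────────────────┨                
          │Next:                   ┃                
          │█                       ┃                
━━━━━━━━━━┓███                     ┃                
          ┃                        ┃                
──────────┨                        ┃                
          ┃                        ┃                
          ┃━━━━━━━━━━━━━━━━━━━━━━━━┛                
          ┃                                         
          ┃                                         
          ┃                   ┏━━━━━━━━━━━━━━━━━━━━┓


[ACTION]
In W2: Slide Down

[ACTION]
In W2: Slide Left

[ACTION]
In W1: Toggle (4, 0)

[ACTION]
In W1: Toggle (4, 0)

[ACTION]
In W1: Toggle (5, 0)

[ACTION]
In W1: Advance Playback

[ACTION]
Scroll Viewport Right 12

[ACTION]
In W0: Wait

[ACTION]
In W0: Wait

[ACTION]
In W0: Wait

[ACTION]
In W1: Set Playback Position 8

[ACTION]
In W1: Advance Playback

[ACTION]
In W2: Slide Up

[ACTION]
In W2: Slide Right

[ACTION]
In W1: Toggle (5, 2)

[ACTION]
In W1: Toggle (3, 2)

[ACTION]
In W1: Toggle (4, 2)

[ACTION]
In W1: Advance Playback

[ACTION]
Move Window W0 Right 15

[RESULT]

                                                    
              ┏━━━━━━━━━━━━━━━━━━━━━━━━━━━━━━━━━━━┓ 
              ┃ Tetris                            ┃ 
              ┠───────────────────────────────────┨ 
              ┃          │Next:                   ┃ 
              ┃          │█                       ┃ 
━━━━━━━━━━┓   ┃          │███                     ┃ 
          ┃   ┃          │                        ┃ 
──────────┨   ┃          │                        ┃ 
          ┃   ┃          │                        ┃ 
          ┃   ┗━━━━━━━━━━━━━━━━━━━━━━━━━━━━━━━━━━━┛ 
          ┃                                         
          ┃                                         
          ┃                   ┏━━━━━━━━━━━━━━━━━━━━┓


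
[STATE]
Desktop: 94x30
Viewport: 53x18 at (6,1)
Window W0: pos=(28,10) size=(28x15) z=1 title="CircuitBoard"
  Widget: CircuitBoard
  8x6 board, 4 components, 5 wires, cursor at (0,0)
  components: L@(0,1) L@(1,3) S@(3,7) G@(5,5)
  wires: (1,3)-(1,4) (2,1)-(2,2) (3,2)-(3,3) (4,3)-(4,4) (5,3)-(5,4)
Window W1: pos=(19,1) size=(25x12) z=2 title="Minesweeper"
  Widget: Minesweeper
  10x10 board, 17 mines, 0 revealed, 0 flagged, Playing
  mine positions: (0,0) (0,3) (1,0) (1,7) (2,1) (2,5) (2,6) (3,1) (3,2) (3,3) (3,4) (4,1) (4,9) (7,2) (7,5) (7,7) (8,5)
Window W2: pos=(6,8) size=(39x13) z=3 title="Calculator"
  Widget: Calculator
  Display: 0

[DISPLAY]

             ┏━━━━━━━━━━━━━━━━━━━━━━━┓               
             ┃ Minesweeper           ┃               
             ┠───────────────────────┨               
             ┃■■■■■■■■■■             ┃               
             ┃■■■■■■■■■■             ┃               
             ┃■■■■■■■■■■             ┃               
             ┃■■■■■■■■■■             ┃               
┏━━━━━━━━━━━━━━━━━━━━━━━━━━━━━━━━━━━━━┓              
┃ Calculator                          ┃              
┠─────────────────────────────────────┨━━━━━━━━━━┓   
┃                                    0┃          ┃   
┃┌───┬───┬───┬───┐                    ┃──────────┨   
┃│ 7 │ 8 │ 9 │ ÷ │                    ┃ 7        ┃   
┃├───┼───┼───┼───┤                    ┃          ┃   
┃│ 4 │ 5 │ 6 │ × │                    ┃          ┃   
┃├───┼───┼───┼───┤                    ┃L ─ ·     ┃   
┃│ 1 │ 2 │ 3 │ - │                    ┃          ┃   
┃├───┼───┼───┼───┤                    ┃          ┃   


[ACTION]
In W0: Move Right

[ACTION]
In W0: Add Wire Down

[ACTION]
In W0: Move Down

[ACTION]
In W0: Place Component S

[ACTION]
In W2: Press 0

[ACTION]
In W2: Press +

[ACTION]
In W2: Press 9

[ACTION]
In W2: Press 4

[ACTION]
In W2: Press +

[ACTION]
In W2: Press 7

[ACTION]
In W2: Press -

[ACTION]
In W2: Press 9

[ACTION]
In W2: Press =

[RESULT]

             ┏━━━━━━━━━━━━━━━━━━━━━━━┓               
             ┃ Minesweeper           ┃               
             ┠───────────────────────┨               
             ┃■■■■■■■■■■             ┃               
             ┃■■■■■■■■■■             ┃               
             ┃■■■■■■■■■■             ┃               
             ┃■■■■■■■■■■             ┃               
┏━━━━━━━━━━━━━━━━━━━━━━━━━━━━━━━━━━━━━┓              
┃ Calculator                          ┃              
┠─────────────────────────────────────┨━━━━━━━━━━┓   
┃                                   92┃          ┃   
┃┌───┬───┬───┬───┐                    ┃──────────┨   
┃│ 7 │ 8 │ 9 │ ÷ │                    ┃ 7        ┃   
┃├───┼───┼───┼───┤                    ┃          ┃   
┃│ 4 │ 5 │ 6 │ × │                    ┃          ┃   
┃├───┼───┼───┼───┤                    ┃L ─ ·     ┃   
┃│ 1 │ 2 │ 3 │ - │                    ┃          ┃   
┃├───┼───┼───┼───┤                    ┃          ┃   


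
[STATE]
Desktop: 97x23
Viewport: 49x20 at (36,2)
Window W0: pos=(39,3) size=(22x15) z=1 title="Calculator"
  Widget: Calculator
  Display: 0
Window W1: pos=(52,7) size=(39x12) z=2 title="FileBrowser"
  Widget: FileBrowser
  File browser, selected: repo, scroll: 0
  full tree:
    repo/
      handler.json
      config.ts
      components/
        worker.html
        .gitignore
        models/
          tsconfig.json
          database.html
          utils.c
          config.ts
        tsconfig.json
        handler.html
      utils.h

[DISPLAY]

                                                 
   ┏━━━━━━━━━━━━━━━━━━━━┓                        
   ┃ Calculator         ┃                        
   ┠────────────────────┨                        
   ┃                   0┃                        
   ┃┌───┬───┬───┏━━━━━━━━━━━━━━━━━━━━━━━━━━━━━━━━
   ┃│ 7 │ 8 │ 9 ┃ FileBrowser                    
   ┃├───┼───┼───┠────────────────────────────────
   ┃│ 4 │ 5 │ 6 ┃> [-] repo/                     
   ┃├───┼───┼───┃    handler.json                
   ┃│ 1 │ 2 │ 3 ┃    config.ts                   
   ┃├───┼───┼───┃    [+] components/             
   ┃│ 0 │ . │ = ┃    utils.h                     
   ┃├───┼───┼───┃                                
   ┃│ C │ MC│ MR┃                                
   ┗━━━━━━━━━━━━┃                                
                ┗━━━━━━━━━━━━━━━━━━━━━━━━━━━━━━━━
                                                 
                                                 
                                                 


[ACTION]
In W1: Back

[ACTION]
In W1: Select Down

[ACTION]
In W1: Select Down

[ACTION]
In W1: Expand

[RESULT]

                                                 
   ┏━━━━━━━━━━━━━━━━━━━━┓                        
   ┃ Calculator         ┃                        
   ┠────────────────────┨                        
   ┃                   0┃                        
   ┃┌───┬───┬───┏━━━━━━━━━━━━━━━━━━━━━━━━━━━━━━━━
   ┃│ 7 │ 8 │ 9 ┃ FileBrowser                    
   ┃├───┼───┼───┠────────────────────────────────
   ┃│ 4 │ 5 │ 6 ┃  [-] repo/                     
   ┃├───┼───┼───┃    handler.json                
   ┃│ 1 │ 2 │ 3 ┃  > config.ts                   
   ┃├───┼───┼───┃    [+] components/             
   ┃│ 0 │ . │ = ┃    utils.h                     
   ┃├───┼───┼───┃                                
   ┃│ C │ MC│ MR┃                                
   ┗━━━━━━━━━━━━┃                                
                ┗━━━━━━━━━━━━━━━━━━━━━━━━━━━━━━━━
                                                 
                                                 
                                                 


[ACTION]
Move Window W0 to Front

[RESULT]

                                                 
   ┏━━━━━━━━━━━━━━━━━━━━┓                        
   ┃ Calculator         ┃                        
   ┠────────────────────┨                        
   ┃                   0┃                        
   ┃┌───┬───┬───┬───┐   ┃━━━━━━━━━━━━━━━━━━━━━━━━
   ┃│ 7 │ 8 │ 9 │ ÷ │   ┃wser                    
   ┃├───┼───┼───┼───┤   ┃────────────────────────
   ┃│ 4 │ 5 │ 6 │ × │   ┃po/                     
   ┃├───┼───┼───┼───┤   ┃ler.json                
   ┃│ 1 │ 2 │ 3 │ - │   ┃ig.ts                   
   ┃├───┼───┼───┼───┤   ┃components/             
   ┃│ 0 │ . │ = │ + │   ┃s.h                     
   ┃├───┼───┼───┼───┤   ┃                        
   ┃│ C │ MC│ MR│ M+│   ┃                        
   ┗━━━━━━━━━━━━━━━━━━━━┛                        
                ┗━━━━━━━━━━━━━━━━━━━━━━━━━━━━━━━━
                                                 
                                                 
                                                 


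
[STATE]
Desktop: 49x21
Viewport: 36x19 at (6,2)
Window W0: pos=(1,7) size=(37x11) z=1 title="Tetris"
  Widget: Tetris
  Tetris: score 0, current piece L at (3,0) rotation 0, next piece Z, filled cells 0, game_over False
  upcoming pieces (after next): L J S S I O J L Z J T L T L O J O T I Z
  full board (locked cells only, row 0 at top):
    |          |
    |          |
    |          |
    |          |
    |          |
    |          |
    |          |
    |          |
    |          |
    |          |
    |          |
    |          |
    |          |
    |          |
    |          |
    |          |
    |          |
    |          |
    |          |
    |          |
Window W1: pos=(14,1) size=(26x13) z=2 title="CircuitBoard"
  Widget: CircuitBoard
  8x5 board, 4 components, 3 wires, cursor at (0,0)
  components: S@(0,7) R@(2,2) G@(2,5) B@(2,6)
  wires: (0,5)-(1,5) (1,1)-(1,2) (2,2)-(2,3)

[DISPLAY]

        ┃ CircuitBoard           ┃  
        ┠────────────────────────┨  
        ┃   0 1 2 3 4 5 6 7      ┃  
        ┃0  [.]                  ┃  
        ┃                        ┃  
━━━━━━━━┃1       · ─ ·           ┃  
ris     ┃                        ┃  
────────┃2           R ─ ·       ┃  
      │N┃                        ┃  
      │▓┃3                       ┃  
      │ ┃                        ┃  
      │ ┗━━━━━━━━━━━━━━━━━━━━━━━━┛  
      │                        ┃    
      │                        ┃    
      │Score:                  ┃    
━━━━━━━━━━━━━━━━━━━━━━━━━━━━━━━┛    
                                    
                                    
                                    


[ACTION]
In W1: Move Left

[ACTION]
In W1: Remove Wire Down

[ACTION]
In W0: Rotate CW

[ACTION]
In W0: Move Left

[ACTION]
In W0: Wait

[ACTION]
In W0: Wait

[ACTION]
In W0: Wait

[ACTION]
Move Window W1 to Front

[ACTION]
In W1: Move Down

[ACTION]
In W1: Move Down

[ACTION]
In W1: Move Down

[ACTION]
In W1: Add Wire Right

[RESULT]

        ┃ CircuitBoard           ┃  
        ┠────────────────────────┨  
        ┃   0 1 2 3 4 5 6 7      ┃  
        ┃0                       ┃  
        ┃                        ┃  
━━━━━━━━┃1       · ─ ·           ┃  
ris     ┃                        ┃  
────────┃2           R ─ ·       ┃  
      │N┃                        ┃  
      │▓┃3  [.]─ ·               ┃  
      │ ┃                        ┃  
      │ ┗━━━━━━━━━━━━━━━━━━━━━━━━┛  
      │                        ┃    
      │                        ┃    
      │Score:                  ┃    
━━━━━━━━━━━━━━━━━━━━━━━━━━━━━━━┛    
                                    
                                    
                                    


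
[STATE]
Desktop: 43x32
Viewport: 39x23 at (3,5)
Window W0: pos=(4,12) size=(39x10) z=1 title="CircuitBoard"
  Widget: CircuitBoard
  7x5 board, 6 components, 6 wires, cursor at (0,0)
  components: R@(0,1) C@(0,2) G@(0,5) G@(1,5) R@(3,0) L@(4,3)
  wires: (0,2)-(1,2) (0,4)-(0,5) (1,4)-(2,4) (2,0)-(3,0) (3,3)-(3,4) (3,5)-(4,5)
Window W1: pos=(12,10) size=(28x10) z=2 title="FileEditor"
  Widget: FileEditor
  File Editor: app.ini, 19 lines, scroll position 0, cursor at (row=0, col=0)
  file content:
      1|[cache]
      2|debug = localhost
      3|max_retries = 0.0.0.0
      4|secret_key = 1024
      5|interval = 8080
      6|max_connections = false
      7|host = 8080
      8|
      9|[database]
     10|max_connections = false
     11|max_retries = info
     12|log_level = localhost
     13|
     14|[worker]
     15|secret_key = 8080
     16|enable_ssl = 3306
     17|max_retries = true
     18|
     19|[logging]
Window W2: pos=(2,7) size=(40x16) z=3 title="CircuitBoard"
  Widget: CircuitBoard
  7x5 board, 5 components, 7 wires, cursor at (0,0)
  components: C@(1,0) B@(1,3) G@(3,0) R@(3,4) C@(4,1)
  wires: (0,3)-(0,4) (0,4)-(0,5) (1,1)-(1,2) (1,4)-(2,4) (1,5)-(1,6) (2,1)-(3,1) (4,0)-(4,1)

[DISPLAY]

                                       
                                       
━━━━━━━━━━━━━━━━━━━━━━━━━━━━━━━━━━━━━━┓
 CircuitBoard                         ┃
──────────────────────────────────────┨
   0 1 2 3 4 5 6                      ┃
0  [.]          · ─ · ─ ·             ┃
                                      ┃
1   C   · ─ ·   B   ·   · ─ ·         ┃
                    │                 ┃
2       ·           ·                 ┃
        │                             ┃
3   G   ·           R                 ┃
                                      ┃
4   · ─ C                             ┃
Cursor: (0,0)                         ┃
                                      ┃
━━━━━━━━━━━━━━━━━━━━━━━━━━━━━━━━━━━━━━┛
                                       
                                       
                                       
                                       
                                       


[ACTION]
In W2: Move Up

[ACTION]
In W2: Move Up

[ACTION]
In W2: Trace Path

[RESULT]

                                       
                                       
━━━━━━━━━━━━━━━━━━━━━━━━━━━━━━━━━━━━━━┓
 CircuitBoard                         ┃
──────────────────────────────────────┨
   0 1 2 3 4 5 6                      ┃
0  [.]          · ─ · ─ ·             ┃
                                      ┃
1   C   · ─ ·   B   ·   · ─ ·         ┃
                    │                 ┃
2       ·           ·                 ┃
        │                             ┃
3   G   ·           R                 ┃
                                      ┃
4   · ─ C                             ┃
Cursor: (0,0)  Trace: No connections  ┃
                                      ┃
━━━━━━━━━━━━━━━━━━━━━━━━━━━━━━━━━━━━━━┛
                                       
                                       
                                       
                                       
                                       


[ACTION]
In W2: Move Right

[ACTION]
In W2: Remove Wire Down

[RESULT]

                                       
                                       
━━━━━━━━━━━━━━━━━━━━━━━━━━━━━━━━━━━━━━┓
 CircuitBoard                         ┃
──────────────────────────────────────┨
   0 1 2 3 4 5 6                      ┃
0      [.]      · ─ · ─ ·             ┃
                                      ┃
1   C   · ─ ·   B   ·   · ─ ·         ┃
                    │                 ┃
2       ·           ·                 ┃
        │                             ┃
3   G   ·           R                 ┃
                                      ┃
4   · ─ C                             ┃
Cursor: (0,1)  Trace: No connections  ┃
                                      ┃
━━━━━━━━━━━━━━━━━━━━━━━━━━━━━━━━━━━━━━┛
                                       
                                       
                                       
                                       
                                       


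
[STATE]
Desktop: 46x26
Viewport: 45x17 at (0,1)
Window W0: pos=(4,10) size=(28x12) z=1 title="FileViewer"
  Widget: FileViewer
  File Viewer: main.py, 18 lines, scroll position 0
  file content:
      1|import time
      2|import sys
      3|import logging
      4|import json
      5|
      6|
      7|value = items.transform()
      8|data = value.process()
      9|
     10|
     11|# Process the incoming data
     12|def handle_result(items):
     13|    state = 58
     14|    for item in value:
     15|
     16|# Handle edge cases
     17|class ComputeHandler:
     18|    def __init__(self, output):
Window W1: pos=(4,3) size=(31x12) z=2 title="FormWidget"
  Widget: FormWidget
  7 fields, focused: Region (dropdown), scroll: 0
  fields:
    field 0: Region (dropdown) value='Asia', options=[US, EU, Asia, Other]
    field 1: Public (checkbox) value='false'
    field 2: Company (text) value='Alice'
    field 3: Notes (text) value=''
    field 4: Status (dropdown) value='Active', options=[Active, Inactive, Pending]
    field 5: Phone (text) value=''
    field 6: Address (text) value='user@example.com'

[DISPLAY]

                                             
                                             
    ┏━━━━━━━━━━━━━━━━━━━━━━━━━━━━━┓          
    ┃ FormWidget                  ┃          
    ┠─────────────────────────────┨          
    ┃> Region:     [Asia        ▼]┃          
    ┃  Public:     [ ]            ┃          
    ┃  Company:    [Alice        ]┃          
    ┃  Notes:      [             ]┃          
    ┃  Status:     [Active      ▼]┃          
    ┃  Phone:      [             ]┃          
    ┃  Address:    [user@example.]┃          
    ┃                             ┃          
    ┗━━━━━━━━━━━━━━━━━━━━━━━━━━━━━┛          
    ┃import logging           ░┃             
    ┃import json              ░┃             
    ┃                         ░┃             


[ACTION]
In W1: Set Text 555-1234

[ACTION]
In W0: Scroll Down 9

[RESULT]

                                             
                                             
    ┏━━━━━━━━━━━━━━━━━━━━━━━━━━━━━┓          
    ┃ FormWidget                  ┃          
    ┠─────────────────────────────┨          
    ┃> Region:     [Asia        ▼]┃          
    ┃  Public:     [ ]            ┃          
    ┃  Company:    [Alice        ]┃          
    ┃  Notes:      [             ]┃          
    ┃  Status:     [Active      ▼]┃          
    ┃  Phone:      [             ]┃          
    ┃  Address:    [user@example.]┃          
    ┃                             ┃          
    ┗━━━━━━━━━━━━━━━━━━━━━━━━━━━━━┛          
    ┃def handle_result(items):░┃             
    ┃    state = 58           ░┃             
    ┃    for item in value:   ░┃             


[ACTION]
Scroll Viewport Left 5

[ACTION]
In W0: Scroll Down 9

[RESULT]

                                             
                                             
    ┏━━━━━━━━━━━━━━━━━━━━━━━━━━━━━┓          
    ┃ FormWidget                  ┃          
    ┠─────────────────────────────┨          
    ┃> Region:     [Asia        ▼]┃          
    ┃  Public:     [ ]            ┃          
    ┃  Company:    [Alice        ]┃          
    ┃  Notes:      [             ]┃          
    ┃  Status:     [Active      ▼]┃          
    ┃  Phone:      [             ]┃          
    ┃  Address:    [user@example.]┃          
    ┃                             ┃          
    ┗━━━━━━━━━━━━━━━━━━━━━━━━━━━━━┛          
    ┃    state = 58           ░┃             
    ┃    for item in value:   ░┃             
    ┃                         ░┃             


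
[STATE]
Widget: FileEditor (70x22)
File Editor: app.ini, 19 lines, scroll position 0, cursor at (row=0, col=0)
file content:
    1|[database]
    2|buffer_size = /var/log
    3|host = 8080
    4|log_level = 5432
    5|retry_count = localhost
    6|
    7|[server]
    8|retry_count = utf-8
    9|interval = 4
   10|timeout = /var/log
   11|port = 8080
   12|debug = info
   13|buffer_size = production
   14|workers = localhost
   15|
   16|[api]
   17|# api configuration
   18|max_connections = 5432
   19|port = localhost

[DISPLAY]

█database]                                                           ▲
buffer_size = /var/log                                               █
host = 8080                                                          ░
log_level = 5432                                                     ░
retry_count = localhost                                              ░
                                                                     ░
[server]                                                             ░
retry_count = utf-8                                                  ░
interval = 4                                                         ░
timeout = /var/log                                                   ░
port = 8080                                                          ░
debug = info                                                         ░
buffer_size = production                                             ░
workers = localhost                                                  ░
                                                                     ░
[api]                                                                ░
# api configuration                                                  ░
max_connections = 5432                                               ░
port = localhost                                                     ░
                                                                     ░
                                                                     ░
                                                                     ▼


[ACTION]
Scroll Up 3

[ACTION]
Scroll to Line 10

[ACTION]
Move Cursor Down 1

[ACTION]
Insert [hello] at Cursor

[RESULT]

[database]                                                           ▲
hello█uffer_size = /var/log                                          █
host = 8080                                                          ░
log_level = 5432                                                     ░
retry_count = localhost                                              ░
                                                                     ░
[server]                                                             ░
retry_count = utf-8                                                  ░
interval = 4                                                         ░
timeout = /var/log                                                   ░
port = 8080                                                          ░
debug = info                                                         ░
buffer_size = production                                             ░
workers = localhost                                                  ░
                                                                     ░
[api]                                                                ░
# api configuration                                                  ░
max_connections = 5432                                               ░
port = localhost                                                     ░
                                                                     ░
                                                                     ░
                                                                     ▼


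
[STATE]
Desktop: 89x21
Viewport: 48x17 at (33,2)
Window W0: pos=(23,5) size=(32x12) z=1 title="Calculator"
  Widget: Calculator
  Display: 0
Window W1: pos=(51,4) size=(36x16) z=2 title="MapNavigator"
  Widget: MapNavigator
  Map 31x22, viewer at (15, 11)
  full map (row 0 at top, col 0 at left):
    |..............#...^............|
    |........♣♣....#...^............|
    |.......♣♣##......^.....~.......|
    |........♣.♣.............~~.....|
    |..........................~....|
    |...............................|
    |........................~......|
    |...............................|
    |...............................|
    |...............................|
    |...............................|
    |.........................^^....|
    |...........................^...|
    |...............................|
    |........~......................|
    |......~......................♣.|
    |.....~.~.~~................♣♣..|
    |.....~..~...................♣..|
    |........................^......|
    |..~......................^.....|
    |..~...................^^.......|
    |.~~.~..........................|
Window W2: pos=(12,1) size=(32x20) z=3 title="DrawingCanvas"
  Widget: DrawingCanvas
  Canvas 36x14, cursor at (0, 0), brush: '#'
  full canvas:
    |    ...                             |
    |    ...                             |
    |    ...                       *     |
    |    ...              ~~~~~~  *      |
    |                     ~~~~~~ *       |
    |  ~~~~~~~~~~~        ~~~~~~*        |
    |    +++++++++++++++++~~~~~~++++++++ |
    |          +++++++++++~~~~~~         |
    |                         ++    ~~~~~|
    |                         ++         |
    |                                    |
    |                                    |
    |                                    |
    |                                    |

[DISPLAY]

          ┃                                     
──────────┨                                     
          ┃       ┏━━━━━━━━━━━━━━━━━━━━━━━━━━━━━
          ┃━━━━━━━┃ MapNavigator                
          ┃       ┠─────────────────────────────
 ~~~~~~  *┃───────┃  ...........................
 ~~~~~~ * ┃       ┃  ........................~..
 ~~~~~~*  ┃       ┃  ...........................
+~~~~~~+++┃       ┃  ...........................
+~~~~~~   ┃       ┃  ...........................
     ++   ┃       ┃  ...........................
     ++   ┃       ┃  ...............@.........^^
          ┃       ┃  ...........................
          ┃       ┃  ...........................
          ┃━━━━━━━┃  ........~..................
          ┃       ┃  ......~....................
          ┃       ┃  .....~.~.~~................


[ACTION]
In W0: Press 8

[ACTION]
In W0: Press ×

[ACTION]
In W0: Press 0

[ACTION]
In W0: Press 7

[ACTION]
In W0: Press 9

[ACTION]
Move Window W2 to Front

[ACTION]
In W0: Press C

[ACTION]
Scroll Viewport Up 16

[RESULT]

                                                
━━━━━━━━━━┓                                     
          ┃                                     
──────────┨                                     
          ┃       ┏━━━━━━━━━━━━━━━━━━━━━━━━━━━━━
          ┃━━━━━━━┃ MapNavigator                
          ┃       ┠─────────────────────────────
 ~~~~~~  *┃───────┃  ...........................
 ~~~~~~ * ┃       ┃  ........................~..
 ~~~~~~*  ┃       ┃  ...........................
+~~~~~~+++┃       ┃  ...........................
+~~~~~~   ┃       ┃  ...........................
     ++   ┃       ┃  ...........................
     ++   ┃       ┃  ...............@.........^^
          ┃       ┃  ...........................
          ┃       ┃  ...........................
          ┃━━━━━━━┃  ........~..................


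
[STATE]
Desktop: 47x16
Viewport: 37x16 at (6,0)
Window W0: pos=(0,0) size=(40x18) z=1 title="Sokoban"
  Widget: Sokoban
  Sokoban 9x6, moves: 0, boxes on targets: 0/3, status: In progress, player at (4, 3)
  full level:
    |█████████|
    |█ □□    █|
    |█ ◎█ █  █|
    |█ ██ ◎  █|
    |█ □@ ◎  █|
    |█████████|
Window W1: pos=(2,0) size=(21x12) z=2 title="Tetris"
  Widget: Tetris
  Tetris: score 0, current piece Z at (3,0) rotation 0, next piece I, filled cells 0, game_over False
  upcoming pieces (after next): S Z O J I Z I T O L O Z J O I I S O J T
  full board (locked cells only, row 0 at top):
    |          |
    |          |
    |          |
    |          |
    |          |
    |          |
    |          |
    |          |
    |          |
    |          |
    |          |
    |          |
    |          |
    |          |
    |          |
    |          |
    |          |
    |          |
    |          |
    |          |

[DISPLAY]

━━━━━━━━━━━━━━━━┓━━━━━━━━━━━━━━━━┓   
tris            ┃                ┃   
────────────────┨────────────────┨   
       │Next:   ┃                ┃   
       │████    ┃                ┃   
       │        ┃                ┃   
       │        ┃                ┃   
       │        ┃                ┃   
       │        ┃                ┃   
       │Score:  ┃                ┃   
       │0       ┃                ┃   
━━━━━━━━━━━━━━━━┛                ┃   
                                 ┃   
                                 ┃   
                                 ┃   
                                 ┃   


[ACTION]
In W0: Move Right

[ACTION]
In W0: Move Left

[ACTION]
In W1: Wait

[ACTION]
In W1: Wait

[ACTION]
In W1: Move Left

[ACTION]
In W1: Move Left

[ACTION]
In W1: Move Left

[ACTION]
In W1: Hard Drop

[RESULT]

━━━━━━━━━━━━━━━━┓━━━━━━━━━━━━━━━━┓   
tris            ┃                ┃   
────────────────┨────────────────┨   
       │Next:   ┃                ┃   
       │ ░░     ┃                ┃   
       │░░      ┃                ┃   
       │        ┃                ┃   
       │        ┃                ┃   
       │        ┃                ┃   
       │Score:  ┃                ┃   
       │0       ┃                ┃   
━━━━━━━━━━━━━━━━┛                ┃   
                                 ┃   
                                 ┃   
                                 ┃   
                                 ┃   


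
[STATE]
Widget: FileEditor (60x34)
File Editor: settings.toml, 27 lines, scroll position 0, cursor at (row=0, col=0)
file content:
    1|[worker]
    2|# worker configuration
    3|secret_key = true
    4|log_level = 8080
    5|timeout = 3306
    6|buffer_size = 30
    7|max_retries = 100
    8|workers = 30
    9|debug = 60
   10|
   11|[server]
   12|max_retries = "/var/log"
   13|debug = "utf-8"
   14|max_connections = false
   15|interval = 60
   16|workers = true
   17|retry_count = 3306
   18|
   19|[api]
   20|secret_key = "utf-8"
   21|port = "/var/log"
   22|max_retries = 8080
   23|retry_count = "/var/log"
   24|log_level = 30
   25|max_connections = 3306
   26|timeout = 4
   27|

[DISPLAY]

█worker]                                                   ▲
# worker configuration                                     █
secret_key = true                                          ░
log_level = 8080                                           ░
timeout = 3306                                             ░
buffer_size = 30                                           ░
max_retries = 100                                          ░
workers = 30                                               ░
debug = 60                                                 ░
                                                           ░
[server]                                                   ░
max_retries = "/var/log"                                   ░
debug = "utf-8"                                            ░
max_connections = false                                    ░
interval = 60                                              ░
workers = true                                             ░
retry_count = 3306                                         ░
                                                           ░
[api]                                                      ░
secret_key = "utf-8"                                       ░
port = "/var/log"                                          ░
max_retries = 8080                                         ░
retry_count = "/var/log"                                   ░
log_level = 30                                             ░
max_connections = 3306                                     ░
timeout = 4                                                ░
                                                           ░
                                                           ░
                                                           ░
                                                           ░
                                                           ░
                                                           ░
                                                           ░
                                                           ▼


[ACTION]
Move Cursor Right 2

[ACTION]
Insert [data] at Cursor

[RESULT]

[wdata█rker]                                               ▲
# worker configuration                                     █
secret_key = true                                          ░
log_level = 8080                                           ░
timeout = 3306                                             ░
buffer_size = 30                                           ░
max_retries = 100                                          ░
workers = 30                                               ░
debug = 60                                                 ░
                                                           ░
[server]                                                   ░
max_retries = "/var/log"                                   ░
debug = "utf-8"                                            ░
max_connections = false                                    ░
interval = 60                                              ░
workers = true                                             ░
retry_count = 3306                                         ░
                                                           ░
[api]                                                      ░
secret_key = "utf-8"                                       ░
port = "/var/log"                                          ░
max_retries = 8080                                         ░
retry_count = "/var/log"                                   ░
log_level = 30                                             ░
max_connections = 3306                                     ░
timeout = 4                                                ░
                                                           ░
                                                           ░
                                                           ░
                                                           ░
                                                           ░
                                                           ░
                                                           ░
                                                           ▼
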